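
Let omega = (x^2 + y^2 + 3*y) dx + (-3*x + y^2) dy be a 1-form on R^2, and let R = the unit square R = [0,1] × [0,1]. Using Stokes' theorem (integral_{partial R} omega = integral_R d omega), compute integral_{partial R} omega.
integral_(partial R) omega = -7

Stokes: integral_partial_R omega = integral_R d omega with d omega = (∂Q/∂x - ∂P/∂y) dx ∧ dy.
  ∂Q/∂x = -3
  ∂P/∂y = 2*y + 3
  integrand = ∂Q/∂x - ∂P/∂y = -2*y - 6.
Integrating over R: integral_0^1 integral_0^1 (-2*y - 6) dx dy = -7.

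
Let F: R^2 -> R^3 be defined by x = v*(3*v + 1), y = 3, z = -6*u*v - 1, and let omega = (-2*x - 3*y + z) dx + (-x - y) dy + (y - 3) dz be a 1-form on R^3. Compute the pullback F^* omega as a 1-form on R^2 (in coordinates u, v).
F^* omega = (-36*u*v^2 - 6*u*v - 36*v^3 - 18*v^2 - 62*v - 10) dv

Using F^*(f dg) = (f ∘ F) d(g ∘ F), substitute each coordinate x_i by F_i(u, v) in f_i, and replace dx_i by d F_i = (∂F_i/∂u) du + (∂F_i/∂v) dv.
  For the x component: f_1(F) = -6*u*v - 6*v^2 - 2*v - 10; d F_1 = (0) du + (6*v + 1) dv
  For the y component: f_2(F) = -3*v^2 - v - 3; d F_2 = (0) du + (0) dv
  For the z component: f_3(F) = 0; d F_3 = (-6*v) du + (-6*u) dv
Combining and collecting du, dv coefficients:
  coeff of du: 0
  coeff of dv: -36*u*v^2 - 6*u*v - 36*v^3 - 18*v^2 - 62*v - 10
F^* omega = (-36*u*v^2 - 6*u*v - 36*v^3 - 18*v^2 - 62*v - 10) dv.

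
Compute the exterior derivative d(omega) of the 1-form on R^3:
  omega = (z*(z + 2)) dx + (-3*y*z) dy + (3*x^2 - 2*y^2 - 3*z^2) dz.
d(omega) = (6*x - 2*z - 2) dx ∧ dz + (-y) dy ∧ dz

For a 1-form omega = sum_i f_i dx_i, the exterior derivative is
  d(omega) = sum_{i < j} (∂f_j/∂x_i - ∂f_i/∂x_j) dx_i ∧ dx_j.
  coefficient of dx ∧ dz: ∂f_3/∂x - ∂f_1/∂z = ∂(3*x^2 - 2*y^2 - 3*z^2)/∂x - ∂(z*(z + 2))/∂z = 6*x - 2*z - 2
  coefficient of dy ∧ dz: ∂f_3/∂y - ∂f_2/∂z = ∂(3*x^2 - 2*y^2 - 3*z^2)/∂y - ∂(-3*y*z)/∂z = -y
Assembling: d(omega) = (6*x - 2*z - 2) dx ∧ dz + (-y) dy ∧ dz.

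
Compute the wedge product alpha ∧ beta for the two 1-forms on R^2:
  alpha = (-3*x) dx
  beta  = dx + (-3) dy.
alpha ∧ beta = (9*x) dx ∧ dy

Distribute the wedge, using dx_i ∧ dx_j = -dx_j ∧ dx_i and dx_i ∧ dx_i = 0. For each pair (i, j) with i < j, the coefficient of dx_i ∧ dx_j in alpha ∧ beta is (alpha_i * beta_j - alpha_j * beta_i). Collecting: alpha ∧ beta = (9*x) dx ∧ dy.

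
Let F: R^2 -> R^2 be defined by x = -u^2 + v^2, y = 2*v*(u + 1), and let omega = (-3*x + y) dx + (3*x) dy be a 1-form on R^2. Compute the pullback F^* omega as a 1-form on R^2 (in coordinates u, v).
F^* omega = (-6*u^3 - 10*u^2*v + 6*u*v^2 - 4*u*v + 6*v^3) du + (-6*u^3 + 6*u^2*v - 6*u^2 + 10*u*v^2 - 6*v^3 + 10*v^2) dv

Using F^*(f dg) = (f ∘ F) d(g ∘ F), substitute each coordinate x_i by F_i(u, v) in f_i, and replace dx_i by d F_i = (∂F_i/∂u) du + (∂F_i/∂v) dv.
  For the x component: f_1(F) = 3*u^2 + 2*u*v - 3*v^2 + 2*v; d F_1 = (-2*u) du + (2*v) dv
  For the y component: f_2(F) = -3*u^2 + 3*v^2; d F_2 = (2*v) du + (2*u + 2) dv
Combining and collecting du, dv coefficients:
  coeff of du: -6*u^3 - 10*u^2*v + 6*u*v^2 - 4*u*v + 6*v^3
  coeff of dv: -6*u^3 + 6*u^2*v - 6*u^2 + 10*u*v^2 - 6*v^3 + 10*v^2
F^* omega = (-6*u^3 - 10*u^2*v + 6*u*v^2 - 4*u*v + 6*v^3) du + (-6*u^3 + 6*u^2*v - 6*u^2 + 10*u*v^2 - 6*v^3 + 10*v^2) dv.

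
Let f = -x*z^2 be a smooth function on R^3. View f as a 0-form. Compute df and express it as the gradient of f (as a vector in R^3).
df = (-z^2) dx + (0) dy + (-2*x*z) dz; grad f = (-z^2, 0, -2*x*z)

For a 0-form f, d f = (∂f/∂x) dx + (∂f/∂y) dy + (∂f/∂z) dz. The components of the vector representation are exactly the entries of grad f in Cartesian coordinates:
  ∂f/∂x = -z^2
  ∂f/∂y = 0
  ∂f/∂z = -2*x*z.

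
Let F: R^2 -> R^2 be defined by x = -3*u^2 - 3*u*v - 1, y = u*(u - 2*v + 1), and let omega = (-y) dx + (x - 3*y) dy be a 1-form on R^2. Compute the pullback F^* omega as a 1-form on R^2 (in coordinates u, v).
F^* omega = (-6*u^3 + 9*u^2*v - 6*u^2 - 12*u*v^2 + 12*u*v - 5*u + 2*v - 1) du + (u*(15*u^2 - 12*u*v + 9*u + 2)) dv

Using F^*(f dg) = (f ∘ F) d(g ∘ F), substitute each coordinate x_i by F_i(u, v) in f_i, and replace dx_i by d F_i = (∂F_i/∂u) du + (∂F_i/∂v) dv.
  For the x component: f_1(F) = u*(-u + 2*v - 1); d F_1 = (-6*u - 3*v) du + (-3*u) dv
  For the y component: f_2(F) = -6*u^2 + 3*u*v - 3*u - 1; d F_2 = (2*u - 2*v + 1) du + (-2*u) dv
Combining and collecting du, dv coefficients:
  coeff of du: -6*u^3 + 9*u^2*v - 6*u^2 - 12*u*v^2 + 12*u*v - 5*u + 2*v - 1
  coeff of dv: u*(15*u^2 - 12*u*v + 9*u + 2)
F^* omega = (-6*u^3 + 9*u^2*v - 6*u^2 - 12*u*v^2 + 12*u*v - 5*u + 2*v - 1) du + (u*(15*u^2 - 12*u*v + 9*u + 2)) dv.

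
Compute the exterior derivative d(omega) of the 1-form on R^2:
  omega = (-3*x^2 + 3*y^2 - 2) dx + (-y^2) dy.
d(omega) = (-6*y) dx ∧ dy

For a 1-form omega = sum_i f_i dx_i, the exterior derivative is
  d(omega) = sum_{i < j} (∂f_j/∂x_i - ∂f_i/∂x_j) dx_i ∧ dx_j.
  coefficient of dx ∧ dy: ∂f_2/∂x - ∂f_1/∂y = ∂(-y^2)/∂x - ∂(-3*x^2 + 3*y^2 - 2)/∂y = -6*y
Assembling: d(omega) = (-6*y) dx ∧ dy.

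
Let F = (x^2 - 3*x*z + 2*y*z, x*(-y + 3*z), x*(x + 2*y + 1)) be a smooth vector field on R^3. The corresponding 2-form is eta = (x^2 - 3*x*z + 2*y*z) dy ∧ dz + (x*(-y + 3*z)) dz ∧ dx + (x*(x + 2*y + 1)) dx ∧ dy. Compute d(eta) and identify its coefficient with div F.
d(eta) = (x - 3*z) dx ∧ dy ∧ dz; div F = x - 3*z

For a 2-form in R^3 of the form above, applying d gives a 3-form with coefficient ∂P/∂x + ∂Q/∂y + ∂R/∂z:
  ∂P/∂x = 2*x - 3*z
  ∂Q/∂y = -x
  ∂R/∂z = 0
Sum = x - 3*z, which is exactly div F.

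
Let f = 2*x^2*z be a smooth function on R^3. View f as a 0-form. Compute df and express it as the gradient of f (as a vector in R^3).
df = (4*x*z) dx + (0) dy + (2*x^2) dz; grad f = (4*x*z, 0, 2*x^2)

For a 0-form f, d f = (∂f/∂x) dx + (∂f/∂y) dy + (∂f/∂z) dz. The components of the vector representation are exactly the entries of grad f in Cartesian coordinates:
  ∂f/∂x = 4*x*z
  ∂f/∂y = 0
  ∂f/∂z = 2*x^2.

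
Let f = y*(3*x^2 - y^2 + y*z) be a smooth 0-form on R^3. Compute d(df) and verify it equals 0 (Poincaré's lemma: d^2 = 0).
d(df) = 0

Step 1: df = sum_i (∂f/∂x_i) dx_i = (6*x*y) dx + (3*x^2 - 3*y^2 + 2*y*z) dy + (y^2) dz.
Step 2: Apply d again. Using the 1-form formula, the coefficient of dx ∧ dy in d(df) is ∂^2 f/∂x ∂y - ∂^2 f/∂y ∂x = (6*x) - (6*x) = 0 (equality of mixed partials for smooth f).
Similarly for dx ∧ dz and dy ∧ dz — all coefficients vanish. So d(df) = 0.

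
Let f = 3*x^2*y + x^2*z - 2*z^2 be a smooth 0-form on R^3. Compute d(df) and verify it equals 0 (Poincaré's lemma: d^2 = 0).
d(df) = 0

Step 1: df = sum_i (∂f/∂x_i) dx_i = (2*x*(3*y + z)) dx + (3*x^2) dy + (x^2 - 4*z) dz.
Step 2: Apply d again. Using the 1-form formula, the coefficient of dx ∧ dy in d(df) is ∂^2 f/∂x ∂y - ∂^2 f/∂y ∂x = (6*x) - (6*x) = 0 (equality of mixed partials for smooth f).
Similarly for dx ∧ dz and dy ∧ dz — all coefficients vanish. So d(df) = 0.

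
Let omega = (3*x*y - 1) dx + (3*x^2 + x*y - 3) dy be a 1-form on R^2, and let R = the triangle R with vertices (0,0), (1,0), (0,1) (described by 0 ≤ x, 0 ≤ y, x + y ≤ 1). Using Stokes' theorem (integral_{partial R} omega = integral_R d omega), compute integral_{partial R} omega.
integral_(partial R) omega = 2/3

Stokes: integral_partial_R omega = integral_R d omega with d omega = (∂Q/∂x - ∂P/∂y) dx ∧ dy.
  ∂Q/∂x = 6*x + y
  ∂P/∂y = 3*x
  integrand = ∂Q/∂x - ∂P/∂y = 3*x + y.
Integrating over R: integral_0^1 integral_0^{1-x} (3*x + y) dy dx = 2/3.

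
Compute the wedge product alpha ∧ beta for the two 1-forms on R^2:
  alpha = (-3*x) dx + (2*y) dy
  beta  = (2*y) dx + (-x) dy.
alpha ∧ beta = (3*x^2 - 4*y^2) dx ∧ dy

Distribute the wedge, using dx_i ∧ dx_j = -dx_j ∧ dx_i and dx_i ∧ dx_i = 0. For each pair (i, j) with i < j, the coefficient of dx_i ∧ dx_j in alpha ∧ beta is (alpha_i * beta_j - alpha_j * beta_i). Collecting: alpha ∧ beta = (3*x^2 - 4*y^2) dx ∧ dy.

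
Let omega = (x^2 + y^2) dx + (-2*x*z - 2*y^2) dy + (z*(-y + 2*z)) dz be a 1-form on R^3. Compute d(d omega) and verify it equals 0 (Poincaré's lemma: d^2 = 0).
d(d omega) = 0

Step 1: d omega = sum_{i<j} (∂f_j/∂x_i - ∂f_i/∂x_j) dx_i ∧ dx_j:
  coeff of dx ∧ dy: -2*y - 2*z
  coeff of dx ∧ dz: 0
  coeff of dy ∧ dz: 2*x - z
Step 2: Apply d again to each 2-form coefficient. The only possible 3-form in R^3 is dx ∧ dy ∧ dz, with coefficient
  ∂(coeff of dy∧dz)/∂x - ∂(coeff of dx∧dz)/∂y + ∂(coeff of dx∧dy)/∂z
  = ∂/∂x (2*x - z) - ∂/∂y (0) + ∂/∂z (-2*y - 2*z).
Each of these terms simplifies to sums of mixed partials that cancel in pairs. The result is 0 (by equality of mixed partials for smooth functions — Schwarz / Clairaut).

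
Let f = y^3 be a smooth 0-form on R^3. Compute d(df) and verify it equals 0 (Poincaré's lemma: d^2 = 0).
d(df) = 0

Step 1: df = sum_i (∂f/∂x_i) dx_i = (0) dx + (3*y^2) dy + (0) dz.
Step 2: Apply d again. Using the 1-form formula, the coefficient of dx ∧ dy in d(df) is ∂^2 f/∂x ∂y - ∂^2 f/∂y ∂x = (0) - (0) = 0 (equality of mixed partials for smooth f).
Similarly for dx ∧ dz and dy ∧ dz — all coefficients vanish. So d(df) = 0.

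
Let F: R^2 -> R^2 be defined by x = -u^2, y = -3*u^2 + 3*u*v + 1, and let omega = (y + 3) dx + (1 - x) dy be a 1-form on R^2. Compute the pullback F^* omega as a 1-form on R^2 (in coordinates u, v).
F^* omega = (-3*u^2*v - 14*u + 3*v) du + (3*u*(u^2 + 1)) dv

Using F^*(f dg) = (f ∘ F) d(g ∘ F), substitute each coordinate x_i by F_i(u, v) in f_i, and replace dx_i by d F_i = (∂F_i/∂u) du + (∂F_i/∂v) dv.
  For the x component: f_1(F) = -3*u^2 + 3*u*v + 4; d F_1 = (-2*u) du + (0) dv
  For the y component: f_2(F) = u^2 + 1; d F_2 = (-6*u + 3*v) du + (3*u) dv
Combining and collecting du, dv coefficients:
  coeff of du: -3*u^2*v - 14*u + 3*v
  coeff of dv: 3*u*(u^2 + 1)
F^* omega = (-3*u^2*v - 14*u + 3*v) du + (3*u*(u^2 + 1)) dv.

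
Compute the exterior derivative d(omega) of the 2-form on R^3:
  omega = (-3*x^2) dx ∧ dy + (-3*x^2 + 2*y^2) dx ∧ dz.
d(omega) = (-4*y) dx ∧ dy ∧ dz

For a 2-form omega = sum_{i<j} g_{ij} dx_i ∧ dx_j, the exterior derivative is
  d(omega) = sum_{i<j} d(g_{ij}) ∧ dx_i ∧ dx_j = sum_{i<j, k} (∂g_{ij}/∂x_k) dx_k ∧ dx_i ∧ dx_j.
Expand each term, using dx_k ∧ dx_i ∧ dx_j = sgn(permutation) dx_{(a)} ∧ dx_{(b)} ∧ dx_{(c)} with (a < b < c) sorted:
  d(-3*x^2 + 2*y^2) includes (∂/∂y)(-3*x^2 + 2*y^2) dy = (4*y) dy, which multiplied by dx ∧ dz gives (-4*y) dx ∧ dy ∧ dz
Collecting like 3-forms: d(omega) = (-4*y) dx ∧ dy ∧ dz.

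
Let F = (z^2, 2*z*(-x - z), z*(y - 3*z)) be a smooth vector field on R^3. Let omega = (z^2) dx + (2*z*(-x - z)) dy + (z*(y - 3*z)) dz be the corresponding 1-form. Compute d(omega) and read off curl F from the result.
d(omega) = (2*x + 5*z) dy ∧ dz + (2*z) dz ∧ dx + (-2*z) dx ∧ dy; curl F = (2*x + 5*z, 2*z, -2*z)

d omega = sum_{i<j} (∂f_j/∂x_i - ∂f_i/∂x_j) dx_i ∧ dx_j. Under the identification (dy ∧ dz, dz ∧ dx, dx ∧ dy) ↔ (e_x, e_y, e_z), the coefficients are exactly the components of curl F. Compute:
  ∂R/∂y - ∂Q/∂z = (z) - (-2*x - 4*z) = 2*x + 5*z
  ∂P/∂z - ∂R/∂x = (2*z) - (0) = 2*z
  ∂Q/∂x - ∂P/∂y = (-2*z) - (0) = -2*z.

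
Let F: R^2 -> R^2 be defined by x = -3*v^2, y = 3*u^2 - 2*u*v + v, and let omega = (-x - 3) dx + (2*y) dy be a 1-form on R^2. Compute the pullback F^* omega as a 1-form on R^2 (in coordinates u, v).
F^* omega = (36*u^3 - 36*u^2*v + 8*u*v^2 + 12*u*v - 4*v^2) du + (-12*u^3 + 8*u^2*v + 6*u^2 - 8*u*v - 18*v^3 + 20*v) dv

Using F^*(f dg) = (f ∘ F) d(g ∘ F), substitute each coordinate x_i by F_i(u, v) in f_i, and replace dx_i by d F_i = (∂F_i/∂u) du + (∂F_i/∂v) dv.
  For the x component: f_1(F) = 3*v^2 - 3; d F_1 = (0) du + (-6*v) dv
  For the y component: f_2(F) = 6*u^2 - 4*u*v + 2*v; d F_2 = (6*u - 2*v) du + (1 - 2*u) dv
Combining and collecting du, dv coefficients:
  coeff of du: 36*u^3 - 36*u^2*v + 8*u*v^2 + 12*u*v - 4*v^2
  coeff of dv: -12*u^3 + 8*u^2*v + 6*u^2 - 8*u*v - 18*v^3 + 20*v
F^* omega = (36*u^3 - 36*u^2*v + 8*u*v^2 + 12*u*v - 4*v^2) du + (-12*u^3 + 8*u^2*v + 6*u^2 - 8*u*v - 18*v^3 + 20*v) dv.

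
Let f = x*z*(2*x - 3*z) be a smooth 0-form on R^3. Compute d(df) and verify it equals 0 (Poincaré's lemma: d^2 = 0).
d(df) = 0

Step 1: df = sum_i (∂f/∂x_i) dx_i = (z*(4*x - 3*z)) dx + (0) dy + (2*x*(x - 3*z)) dz.
Step 2: Apply d again. Using the 1-form formula, the coefficient of dx ∧ dy in d(df) is ∂^2 f/∂x ∂y - ∂^2 f/∂y ∂x = (0) - (0) = 0 (equality of mixed partials for smooth f).
Similarly for dx ∧ dz and dy ∧ dz — all coefficients vanish. So d(df) = 0.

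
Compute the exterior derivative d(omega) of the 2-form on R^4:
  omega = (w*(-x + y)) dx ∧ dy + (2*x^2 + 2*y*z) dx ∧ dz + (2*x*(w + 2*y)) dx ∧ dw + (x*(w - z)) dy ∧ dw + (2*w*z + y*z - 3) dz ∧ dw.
d(omega) = (w - 5*x + y - z) dx ∧ dy ∧ dw + (-2*z) dx ∧ dy ∧ dz + (x + z) dy ∧ dz ∧ dw

For a 2-form omega = sum_{i<j} g_{ij} dx_i ∧ dx_j, the exterior derivative is
  d(omega) = sum_{i<j} d(g_{ij}) ∧ dx_i ∧ dx_j = sum_{i<j, k} (∂g_{ij}/∂x_k) dx_k ∧ dx_i ∧ dx_j.
Expand each term, using dx_k ∧ dx_i ∧ dx_j = sgn(permutation) dx_{(a)} ∧ dx_{(b)} ∧ dx_{(c)} with (a < b < c) sorted:
  d(w*(-x + y)) includes (∂/∂w)(w*(-x + y)) dw = (-x + y) dw, which multiplied by dx ∧ dy gives (-x + y) dx ∧ dy ∧ dw
  d(2*x^2 + 2*y*z) includes (∂/∂y)(2*x^2 + 2*y*z) dy = (2*z) dy, which multiplied by dx ∧ dz gives (-2*z) dx ∧ dy ∧ dz
  d(2*x*(w + 2*y)) includes (∂/∂y)(2*x*(w + 2*y)) dy = (4*x) dy, which multiplied by dx ∧ dw gives (-4*x) dx ∧ dy ∧ dw
  d(x*(w - z)) includes (∂/∂x)(x*(w - z)) dx = (w - z) dx, which multiplied by dy ∧ dw gives (w - z) dx ∧ dy ∧ dw
  d(x*(w - z)) includes (∂/∂z)(x*(w - z)) dz = (-x) dz, which multiplied by dy ∧ dw gives (x) dy ∧ dz ∧ dw
  d(2*w*z + y*z - 3) includes (∂/∂y)(2*w*z + y*z - 3) dy = (z) dy, which multiplied by dz ∧ dw gives (z) dy ∧ dz ∧ dw
Collecting like 3-forms: d(omega) = (w - 5*x + y - z) dx ∧ dy ∧ dw + (-2*z) dx ∧ dy ∧ dz + (x + z) dy ∧ dz ∧ dw.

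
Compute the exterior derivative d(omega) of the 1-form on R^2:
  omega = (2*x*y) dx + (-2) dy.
d(omega) = (-2*x) dx ∧ dy

For a 1-form omega = sum_i f_i dx_i, the exterior derivative is
  d(omega) = sum_{i < j} (∂f_j/∂x_i - ∂f_i/∂x_j) dx_i ∧ dx_j.
  coefficient of dx ∧ dy: ∂f_2/∂x - ∂f_1/∂y = ∂(-2)/∂x - ∂(2*x*y)/∂y = -2*x
Assembling: d(omega) = (-2*x) dx ∧ dy.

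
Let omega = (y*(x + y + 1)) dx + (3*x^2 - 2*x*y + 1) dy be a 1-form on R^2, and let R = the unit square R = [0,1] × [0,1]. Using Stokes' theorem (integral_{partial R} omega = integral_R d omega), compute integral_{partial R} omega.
integral_(partial R) omega = -1/2

Stokes: integral_partial_R omega = integral_R d omega with d omega = (∂Q/∂x - ∂P/∂y) dx ∧ dy.
  ∂Q/∂x = 6*x - 2*y
  ∂P/∂y = x + 2*y + 1
  integrand = ∂Q/∂x - ∂P/∂y = 5*x - 4*y - 1.
Integrating over R: integral_0^1 integral_0^1 (5*x - 4*y - 1) dx dy = -1/2.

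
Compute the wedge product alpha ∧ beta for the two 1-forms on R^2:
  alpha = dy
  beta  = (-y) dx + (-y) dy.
alpha ∧ beta = (y) dx ∧ dy

Distribute the wedge, using dx_i ∧ dx_j = -dx_j ∧ dx_i and dx_i ∧ dx_i = 0. For each pair (i, j) with i < j, the coefficient of dx_i ∧ dx_j in alpha ∧ beta is (alpha_i * beta_j - alpha_j * beta_i). Collecting: alpha ∧ beta = (y) dx ∧ dy.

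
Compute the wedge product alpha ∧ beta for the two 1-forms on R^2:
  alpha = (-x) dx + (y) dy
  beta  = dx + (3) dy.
alpha ∧ beta = (-3*x - y) dx ∧ dy

Distribute the wedge, using dx_i ∧ dx_j = -dx_j ∧ dx_i and dx_i ∧ dx_i = 0. For each pair (i, j) with i < j, the coefficient of dx_i ∧ dx_j in alpha ∧ beta is (alpha_i * beta_j - alpha_j * beta_i). Collecting: alpha ∧ beta = (-3*x - y) dx ∧ dy.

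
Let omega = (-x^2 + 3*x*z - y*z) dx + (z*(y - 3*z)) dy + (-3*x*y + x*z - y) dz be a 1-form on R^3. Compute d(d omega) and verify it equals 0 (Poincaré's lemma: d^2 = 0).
d(d omega) = 0

Step 1: d omega = sum_{i<j} (∂f_j/∂x_i - ∂f_i/∂x_j) dx_i ∧ dx_j:
  coeff of dx ∧ dy: z
  coeff of dx ∧ dz: -3*x - 2*y + z
  coeff of dy ∧ dz: -3*x - y + 6*z - 1
Step 2: Apply d again to each 2-form coefficient. The only possible 3-form in R^3 is dx ∧ dy ∧ dz, with coefficient
  ∂(coeff of dy∧dz)/∂x - ∂(coeff of dx∧dz)/∂y + ∂(coeff of dx∧dy)/∂z
  = ∂/∂x (-3*x - y + 6*z - 1) - ∂/∂y (-3*x - 2*y + z) + ∂/∂z (z).
Each of these terms simplifies to sums of mixed partials that cancel in pairs. The result is 0 (by equality of mixed partials for smooth functions — Schwarz / Clairaut).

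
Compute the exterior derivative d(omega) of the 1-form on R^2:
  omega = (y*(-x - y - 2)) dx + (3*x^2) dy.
d(omega) = (7*x + 2*y + 2) dx ∧ dy

For a 1-form omega = sum_i f_i dx_i, the exterior derivative is
  d(omega) = sum_{i < j} (∂f_j/∂x_i - ∂f_i/∂x_j) dx_i ∧ dx_j.
  coefficient of dx ∧ dy: ∂f_2/∂x - ∂f_1/∂y = ∂(3*x^2)/∂x - ∂(y*(-x - y - 2))/∂y = 7*x + 2*y + 2
Assembling: d(omega) = (7*x + 2*y + 2) dx ∧ dy.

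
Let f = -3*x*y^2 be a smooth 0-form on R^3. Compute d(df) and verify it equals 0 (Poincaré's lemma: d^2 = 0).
d(df) = 0

Step 1: df = sum_i (∂f/∂x_i) dx_i = (-3*y^2) dx + (-6*x*y) dy + (0) dz.
Step 2: Apply d again. Using the 1-form formula, the coefficient of dx ∧ dy in d(df) is ∂^2 f/∂x ∂y - ∂^2 f/∂y ∂x = (-6*y) - (-6*y) = 0 (equality of mixed partials for smooth f).
Similarly for dx ∧ dz and dy ∧ dz — all coefficients vanish. So d(df) = 0.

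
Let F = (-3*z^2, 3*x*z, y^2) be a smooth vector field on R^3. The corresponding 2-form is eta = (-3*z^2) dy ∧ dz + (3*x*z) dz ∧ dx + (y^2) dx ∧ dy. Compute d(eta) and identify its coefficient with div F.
d(eta) = (0) dx ∧ dy ∧ dz; div F = 0

For a 2-form in R^3 of the form above, applying d gives a 3-form with coefficient ∂P/∂x + ∂Q/∂y + ∂R/∂z:
  ∂P/∂x = 0
  ∂Q/∂y = 0
  ∂R/∂z = 0
Sum = 0, which is exactly div F.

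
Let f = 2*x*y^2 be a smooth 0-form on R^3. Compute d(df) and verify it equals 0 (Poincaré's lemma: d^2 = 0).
d(df) = 0

Step 1: df = sum_i (∂f/∂x_i) dx_i = (2*y^2) dx + (4*x*y) dy + (0) dz.
Step 2: Apply d again. Using the 1-form formula, the coefficient of dx ∧ dy in d(df) is ∂^2 f/∂x ∂y - ∂^2 f/∂y ∂x = (4*y) - (4*y) = 0 (equality of mixed partials for smooth f).
Similarly for dx ∧ dz and dy ∧ dz — all coefficients vanish. So d(df) = 0.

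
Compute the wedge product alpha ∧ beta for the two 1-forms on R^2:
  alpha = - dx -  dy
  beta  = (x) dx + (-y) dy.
alpha ∧ beta = (x + y) dx ∧ dy

Distribute the wedge, using dx_i ∧ dx_j = -dx_j ∧ dx_i and dx_i ∧ dx_i = 0. For each pair (i, j) with i < j, the coefficient of dx_i ∧ dx_j in alpha ∧ beta is (alpha_i * beta_j - alpha_j * beta_i). Collecting: alpha ∧ beta = (x + y) dx ∧ dy.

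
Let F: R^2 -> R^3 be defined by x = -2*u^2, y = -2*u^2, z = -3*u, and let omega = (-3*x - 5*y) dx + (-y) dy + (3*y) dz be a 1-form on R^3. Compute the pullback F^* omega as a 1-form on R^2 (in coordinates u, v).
F^* omega = (u^2*(18 - 72*u)) du

Using F^*(f dg) = (f ∘ F) d(g ∘ F), substitute each coordinate x_i by F_i(u, v) in f_i, and replace dx_i by d F_i = (∂F_i/∂u) du + (∂F_i/∂v) dv.
  For the x component: f_1(F) = 16*u^2; d F_1 = (-4*u) du + (0) dv
  For the y component: f_2(F) = 2*u^2; d F_2 = (-4*u) du + (0) dv
  For the z component: f_3(F) = -6*u^2; d F_3 = (-3) du + (0) dv
Combining and collecting du, dv coefficients:
  coeff of du: u^2*(18 - 72*u)
  coeff of dv: 0
F^* omega = (u^2*(18 - 72*u)) du.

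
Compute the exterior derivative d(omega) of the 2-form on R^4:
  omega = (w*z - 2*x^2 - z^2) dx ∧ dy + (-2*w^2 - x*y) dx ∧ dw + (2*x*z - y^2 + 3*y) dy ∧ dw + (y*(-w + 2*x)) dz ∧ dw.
d(omega) = (w - 2*z) dx ∧ dy ∧ dz + (x + 3*z) dx ∧ dy ∧ dw + (-w) dy ∧ dz ∧ dw + (2*y) dx ∧ dz ∧ dw

For a 2-form omega = sum_{i<j} g_{ij} dx_i ∧ dx_j, the exterior derivative is
  d(omega) = sum_{i<j} d(g_{ij}) ∧ dx_i ∧ dx_j = sum_{i<j, k} (∂g_{ij}/∂x_k) dx_k ∧ dx_i ∧ dx_j.
Expand each term, using dx_k ∧ dx_i ∧ dx_j = sgn(permutation) dx_{(a)} ∧ dx_{(b)} ∧ dx_{(c)} with (a < b < c) sorted:
  d(w*z - 2*x^2 - z^2) includes (∂/∂z)(w*z - 2*x^2 - z^2) dz = (w - 2*z) dz, which multiplied by dx ∧ dy gives (w - 2*z) dx ∧ dy ∧ dz
  d(w*z - 2*x^2 - z^2) includes (∂/∂w)(w*z - 2*x^2 - z^2) dw = (z) dw, which multiplied by dx ∧ dy gives (z) dx ∧ dy ∧ dw
  d(-2*w^2 - x*y) includes (∂/∂y)(-2*w^2 - x*y) dy = (-x) dy, which multiplied by dx ∧ dw gives (x) dx ∧ dy ∧ dw
  d(2*x*z - y^2 + 3*y) includes (∂/∂x)(2*x*z - y^2 + 3*y) dx = (2*z) dx, which multiplied by dy ∧ dw gives (2*z) dx ∧ dy ∧ dw
  d(2*x*z - y^2 + 3*y) includes (∂/∂z)(2*x*z - y^2 + 3*y) dz = (2*x) dz, which multiplied by dy ∧ dw gives (-2*x) dy ∧ dz ∧ dw
  d(y*(-w + 2*x)) includes (∂/∂x)(y*(-w + 2*x)) dx = (2*y) dx, which multiplied by dz ∧ dw gives (2*y) dx ∧ dz ∧ dw
  d(y*(-w + 2*x)) includes (∂/∂y)(y*(-w + 2*x)) dy = (-w + 2*x) dy, which multiplied by dz ∧ dw gives (-w + 2*x) dy ∧ dz ∧ dw
Collecting like 3-forms: d(omega) = (w - 2*z) dx ∧ dy ∧ dz + (x + 3*z) dx ∧ dy ∧ dw + (-w) dy ∧ dz ∧ dw + (2*y) dx ∧ dz ∧ dw.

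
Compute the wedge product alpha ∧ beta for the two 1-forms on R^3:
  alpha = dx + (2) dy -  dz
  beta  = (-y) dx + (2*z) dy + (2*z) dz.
alpha ∧ beta = (2*y + 2*z) dx ∧ dy + (-y + 2*z) dx ∧ dz + (6*z) dy ∧ dz

Distribute the wedge, using dx_i ∧ dx_j = -dx_j ∧ dx_i and dx_i ∧ dx_i = 0. For each pair (i, j) with i < j, the coefficient of dx_i ∧ dx_j in alpha ∧ beta is (alpha_i * beta_j - alpha_j * beta_i). Collecting: alpha ∧ beta = (2*y + 2*z) dx ∧ dy + (-y + 2*z) dx ∧ dz + (6*z) dy ∧ dz.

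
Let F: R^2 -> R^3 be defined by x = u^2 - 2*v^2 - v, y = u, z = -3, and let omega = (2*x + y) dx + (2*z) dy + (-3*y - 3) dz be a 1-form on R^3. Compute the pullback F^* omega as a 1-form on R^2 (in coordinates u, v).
F^* omega = (4*u^3 + 2*u^2 - 8*u*v^2 - 4*u*v - 6) du + (-8*u^2*v - 2*u^2 - 4*u*v - u + 16*v^3 + 12*v^2 + 2*v) dv

Using F^*(f dg) = (f ∘ F) d(g ∘ F), substitute each coordinate x_i by F_i(u, v) in f_i, and replace dx_i by d F_i = (∂F_i/∂u) du + (∂F_i/∂v) dv.
  For the x component: f_1(F) = 2*u^2 + u - 4*v^2 - 2*v; d F_1 = (2*u) du + (-4*v - 1) dv
  For the y component: f_2(F) = -6; d F_2 = (1) du + (0) dv
  For the z component: f_3(F) = -3*u - 3; d F_3 = (0) du + (0) dv
Combining and collecting du, dv coefficients:
  coeff of du: 4*u^3 + 2*u^2 - 8*u*v^2 - 4*u*v - 6
  coeff of dv: -8*u^2*v - 2*u^2 - 4*u*v - u + 16*v^3 + 12*v^2 + 2*v
F^* omega = (4*u^3 + 2*u^2 - 8*u*v^2 - 4*u*v - 6) du + (-8*u^2*v - 2*u^2 - 4*u*v - u + 16*v^3 + 12*v^2 + 2*v) dv.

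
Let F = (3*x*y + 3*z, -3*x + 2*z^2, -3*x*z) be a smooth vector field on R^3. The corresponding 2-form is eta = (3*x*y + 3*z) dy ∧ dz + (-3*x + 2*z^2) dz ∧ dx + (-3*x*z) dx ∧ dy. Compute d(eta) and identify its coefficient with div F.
d(eta) = (-3*x + 3*y) dx ∧ dy ∧ dz; div F = -3*x + 3*y

For a 2-form in R^3 of the form above, applying d gives a 3-form with coefficient ∂P/∂x + ∂Q/∂y + ∂R/∂z:
  ∂P/∂x = 3*y
  ∂Q/∂y = 0
  ∂R/∂z = -3*x
Sum = -3*x + 3*y, which is exactly div F.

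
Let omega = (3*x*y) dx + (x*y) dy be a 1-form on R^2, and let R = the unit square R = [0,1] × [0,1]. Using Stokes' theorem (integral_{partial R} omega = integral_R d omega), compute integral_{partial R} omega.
integral_(partial R) omega = -1

Stokes: integral_partial_R omega = integral_R d omega with d omega = (∂Q/∂x - ∂P/∂y) dx ∧ dy.
  ∂Q/∂x = y
  ∂P/∂y = 3*x
  integrand = ∂Q/∂x - ∂P/∂y = -3*x + y.
Integrating over R: integral_0^1 integral_0^1 (-3*x + y) dx dy = -1.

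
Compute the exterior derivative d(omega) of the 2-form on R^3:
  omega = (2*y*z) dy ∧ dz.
d(omega) = 0

For a 2-form omega = sum_{i<j} g_{ij} dx_i ∧ dx_j, the exterior derivative is
  d(omega) = sum_{i<j} d(g_{ij}) ∧ dx_i ∧ dx_j = sum_{i<j, k} (∂g_{ij}/∂x_k) dx_k ∧ dx_i ∧ dx_j.
Expand each term, using dx_k ∧ dx_i ∧ dx_j = sgn(permutation) dx_{(a)} ∧ dx_{(b)} ∧ dx_{(c)} with (a < b < c) sorted:

Collecting like 3-forms: d(omega) = 0.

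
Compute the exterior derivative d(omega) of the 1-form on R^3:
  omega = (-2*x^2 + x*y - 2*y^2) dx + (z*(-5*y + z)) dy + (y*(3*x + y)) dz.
d(omega) = (-x + 4*y) dx ∧ dy + (3*y) dx ∧ dz + (3*x + 7*y - 2*z) dy ∧ dz

For a 1-form omega = sum_i f_i dx_i, the exterior derivative is
  d(omega) = sum_{i < j} (∂f_j/∂x_i - ∂f_i/∂x_j) dx_i ∧ dx_j.
  coefficient of dx ∧ dy: ∂f_2/∂x - ∂f_1/∂y = ∂(z*(-5*y + z))/∂x - ∂(-2*x^2 + x*y - 2*y^2)/∂y = -x + 4*y
  coefficient of dx ∧ dz: ∂f_3/∂x - ∂f_1/∂z = ∂(y*(3*x + y))/∂x - ∂(-2*x^2 + x*y - 2*y^2)/∂z = 3*y
  coefficient of dy ∧ dz: ∂f_3/∂y - ∂f_2/∂z = ∂(y*(3*x + y))/∂y - ∂(z*(-5*y + z))/∂z = 3*x + 7*y - 2*z
Assembling: d(omega) = (-x + 4*y) dx ∧ dy + (3*y) dx ∧ dz + (3*x + 7*y - 2*z) dy ∧ dz.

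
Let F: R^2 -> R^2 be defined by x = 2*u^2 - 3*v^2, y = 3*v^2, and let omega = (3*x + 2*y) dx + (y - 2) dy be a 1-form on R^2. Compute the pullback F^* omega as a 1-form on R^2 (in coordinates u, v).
F^* omega = (12*u*(2*u^2 - v^2)) du + (12*v*(-3*u^2 + 3*v^2 - 1)) dv

Using F^*(f dg) = (f ∘ F) d(g ∘ F), substitute each coordinate x_i by F_i(u, v) in f_i, and replace dx_i by d F_i = (∂F_i/∂u) du + (∂F_i/∂v) dv.
  For the x component: f_1(F) = 6*u^2 - 3*v^2; d F_1 = (4*u) du + (-6*v) dv
  For the y component: f_2(F) = 3*v^2 - 2; d F_2 = (0) du + (6*v) dv
Combining and collecting du, dv coefficients:
  coeff of du: 12*u*(2*u^2 - v^2)
  coeff of dv: 12*v*(-3*u^2 + 3*v^2 - 1)
F^* omega = (12*u*(2*u^2 - v^2)) du + (12*v*(-3*u^2 + 3*v^2 - 1)) dv.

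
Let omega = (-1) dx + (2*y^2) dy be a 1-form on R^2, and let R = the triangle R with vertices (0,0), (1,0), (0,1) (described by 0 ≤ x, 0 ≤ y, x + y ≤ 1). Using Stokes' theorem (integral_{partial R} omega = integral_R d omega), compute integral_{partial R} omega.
integral_(partial R) omega = 0

Stokes: integral_partial_R omega = integral_R d omega with d omega = (∂Q/∂x - ∂P/∂y) dx ∧ dy.
  ∂Q/∂x = 0
  ∂P/∂y = 0
  integrand = ∂Q/∂x - ∂P/∂y = 0.
Integrating over R: integral_0^1 integral_0^{1-x} (0) dy dx = 0.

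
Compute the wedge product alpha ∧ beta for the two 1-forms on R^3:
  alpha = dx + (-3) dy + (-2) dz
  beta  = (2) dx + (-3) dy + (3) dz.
alpha ∧ beta = (3) dx ∧ dy + (7) dx ∧ dz + (-15) dy ∧ dz

Distribute the wedge, using dx_i ∧ dx_j = -dx_j ∧ dx_i and dx_i ∧ dx_i = 0. For each pair (i, j) with i < j, the coefficient of dx_i ∧ dx_j in alpha ∧ beta is (alpha_i * beta_j - alpha_j * beta_i). Collecting: alpha ∧ beta = (3) dx ∧ dy + (7) dx ∧ dz + (-15) dy ∧ dz.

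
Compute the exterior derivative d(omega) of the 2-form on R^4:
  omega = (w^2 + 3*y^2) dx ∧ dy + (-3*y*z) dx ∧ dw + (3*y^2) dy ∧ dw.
d(omega) = (2*w + 3*z) dx ∧ dy ∧ dw + (3*y) dx ∧ dz ∧ dw

For a 2-form omega = sum_{i<j} g_{ij} dx_i ∧ dx_j, the exterior derivative is
  d(omega) = sum_{i<j} d(g_{ij}) ∧ dx_i ∧ dx_j = sum_{i<j, k} (∂g_{ij}/∂x_k) dx_k ∧ dx_i ∧ dx_j.
Expand each term, using dx_k ∧ dx_i ∧ dx_j = sgn(permutation) dx_{(a)} ∧ dx_{(b)} ∧ dx_{(c)} with (a < b < c) sorted:
  d(w^2 + 3*y^2) includes (∂/∂w)(w^2 + 3*y^2) dw = (2*w) dw, which multiplied by dx ∧ dy gives (2*w) dx ∧ dy ∧ dw
  d(-3*y*z) includes (∂/∂y)(-3*y*z) dy = (-3*z) dy, which multiplied by dx ∧ dw gives (3*z) dx ∧ dy ∧ dw
  d(-3*y*z) includes (∂/∂z)(-3*y*z) dz = (-3*y) dz, which multiplied by dx ∧ dw gives (3*y) dx ∧ dz ∧ dw
Collecting like 3-forms: d(omega) = (2*w + 3*z) dx ∧ dy ∧ dw + (3*y) dx ∧ dz ∧ dw.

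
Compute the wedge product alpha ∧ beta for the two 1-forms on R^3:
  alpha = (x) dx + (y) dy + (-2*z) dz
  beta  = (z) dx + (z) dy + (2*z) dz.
alpha ∧ beta = (z*(x - y)) dx ∧ dy + (2*z*(x + z)) dx ∧ dz + (2*z*(y + z)) dy ∧ dz

Distribute the wedge, using dx_i ∧ dx_j = -dx_j ∧ dx_i and dx_i ∧ dx_i = 0. For each pair (i, j) with i < j, the coefficient of dx_i ∧ dx_j in alpha ∧ beta is (alpha_i * beta_j - alpha_j * beta_i). Collecting: alpha ∧ beta = (z*(x - y)) dx ∧ dy + (2*z*(x + z)) dx ∧ dz + (2*z*(y + z)) dy ∧ dz.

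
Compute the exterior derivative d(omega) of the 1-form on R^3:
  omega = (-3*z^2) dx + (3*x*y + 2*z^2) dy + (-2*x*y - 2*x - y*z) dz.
d(omega) = (3*y) dx ∧ dy + (-2*y + 6*z - 2) dx ∧ dz + (-2*x - 5*z) dy ∧ dz

For a 1-form omega = sum_i f_i dx_i, the exterior derivative is
  d(omega) = sum_{i < j} (∂f_j/∂x_i - ∂f_i/∂x_j) dx_i ∧ dx_j.
  coefficient of dx ∧ dy: ∂f_2/∂x - ∂f_1/∂y = ∂(3*x*y + 2*z^2)/∂x - ∂(-3*z^2)/∂y = 3*y
  coefficient of dx ∧ dz: ∂f_3/∂x - ∂f_1/∂z = ∂(-2*x*y - 2*x - y*z)/∂x - ∂(-3*z^2)/∂z = -2*y + 6*z - 2
  coefficient of dy ∧ dz: ∂f_3/∂y - ∂f_2/∂z = ∂(-2*x*y - 2*x - y*z)/∂y - ∂(3*x*y + 2*z^2)/∂z = -2*x - 5*z
Assembling: d(omega) = (3*y) dx ∧ dy + (-2*y + 6*z - 2) dx ∧ dz + (-2*x - 5*z) dy ∧ dz.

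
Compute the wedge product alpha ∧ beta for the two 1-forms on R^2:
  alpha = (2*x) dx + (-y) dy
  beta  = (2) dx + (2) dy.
alpha ∧ beta = (4*x + 2*y) dx ∧ dy

Distribute the wedge, using dx_i ∧ dx_j = -dx_j ∧ dx_i and dx_i ∧ dx_i = 0. For each pair (i, j) with i < j, the coefficient of dx_i ∧ dx_j in alpha ∧ beta is (alpha_i * beta_j - alpha_j * beta_i). Collecting: alpha ∧ beta = (4*x + 2*y) dx ∧ dy.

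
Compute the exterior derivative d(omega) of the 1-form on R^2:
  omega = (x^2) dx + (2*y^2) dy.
d(omega) = 0

For a 1-form omega = sum_i f_i dx_i, the exterior derivative is
  d(omega) = sum_{i < j} (∂f_j/∂x_i - ∂f_i/∂x_j) dx_i ∧ dx_j.

Assembling: d(omega) = 0.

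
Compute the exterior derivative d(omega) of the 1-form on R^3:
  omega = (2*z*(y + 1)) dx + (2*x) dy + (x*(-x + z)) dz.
d(omega) = (2 - 2*z) dx ∧ dy + (-2*x - 2*y + z - 2) dx ∧ dz

For a 1-form omega = sum_i f_i dx_i, the exterior derivative is
  d(omega) = sum_{i < j} (∂f_j/∂x_i - ∂f_i/∂x_j) dx_i ∧ dx_j.
  coefficient of dx ∧ dy: ∂f_2/∂x - ∂f_1/∂y = ∂(2*x)/∂x - ∂(2*z*(y + 1))/∂y = 2 - 2*z
  coefficient of dx ∧ dz: ∂f_3/∂x - ∂f_1/∂z = ∂(x*(-x + z))/∂x - ∂(2*z*(y + 1))/∂z = -2*x - 2*y + z - 2
Assembling: d(omega) = (2 - 2*z) dx ∧ dy + (-2*x - 2*y + z - 2) dx ∧ dz.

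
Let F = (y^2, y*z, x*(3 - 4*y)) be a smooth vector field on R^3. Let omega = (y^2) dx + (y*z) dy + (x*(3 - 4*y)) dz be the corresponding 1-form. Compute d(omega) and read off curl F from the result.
d(omega) = (-4*x - y) dy ∧ dz + (4*y - 3) dz ∧ dx + (-2*y) dx ∧ dy; curl F = (-4*x - y, 4*y - 3, -2*y)

d omega = sum_{i<j} (∂f_j/∂x_i - ∂f_i/∂x_j) dx_i ∧ dx_j. Under the identification (dy ∧ dz, dz ∧ dx, dx ∧ dy) ↔ (e_x, e_y, e_z), the coefficients are exactly the components of curl F. Compute:
  ∂R/∂y - ∂Q/∂z = (-4*x) - (y) = -4*x - y
  ∂P/∂z - ∂R/∂x = (0) - (3 - 4*y) = 4*y - 3
  ∂Q/∂x - ∂P/∂y = (0) - (2*y) = -2*y.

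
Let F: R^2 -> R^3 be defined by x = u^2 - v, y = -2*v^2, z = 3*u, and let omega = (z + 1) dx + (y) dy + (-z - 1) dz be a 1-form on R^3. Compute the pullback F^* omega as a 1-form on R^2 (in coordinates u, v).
F^* omega = (6*u^2 - 7*u - 3) du + (-3*u + 8*v^3 - 1) dv

Using F^*(f dg) = (f ∘ F) d(g ∘ F), substitute each coordinate x_i by F_i(u, v) in f_i, and replace dx_i by d F_i = (∂F_i/∂u) du + (∂F_i/∂v) dv.
  For the x component: f_1(F) = 3*u + 1; d F_1 = (2*u) du + (-1) dv
  For the y component: f_2(F) = -2*v^2; d F_2 = (0) du + (-4*v) dv
  For the z component: f_3(F) = -3*u - 1; d F_3 = (3) du + (0) dv
Combining and collecting du, dv coefficients:
  coeff of du: 6*u^2 - 7*u - 3
  coeff of dv: -3*u + 8*v^3 - 1
F^* omega = (6*u^2 - 7*u - 3) du + (-3*u + 8*v^3 - 1) dv.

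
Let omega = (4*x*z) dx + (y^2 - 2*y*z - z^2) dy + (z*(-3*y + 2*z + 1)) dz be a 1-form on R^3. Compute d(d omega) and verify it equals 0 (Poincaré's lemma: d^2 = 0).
d(d omega) = 0

Step 1: d omega = sum_{i<j} (∂f_j/∂x_i - ∂f_i/∂x_j) dx_i ∧ dx_j:
  coeff of dx ∧ dy: 0
  coeff of dx ∧ dz: -4*x
  coeff of dy ∧ dz: 2*y - z
Step 2: Apply d again to each 2-form coefficient. The only possible 3-form in R^3 is dx ∧ dy ∧ dz, with coefficient
  ∂(coeff of dy∧dz)/∂x - ∂(coeff of dx∧dz)/∂y + ∂(coeff of dx∧dy)/∂z
  = ∂/∂x (2*y - z) - ∂/∂y (-4*x) + ∂/∂z (0).
Each of these terms simplifies to sums of mixed partials that cancel in pairs. The result is 0 (by equality of mixed partials for smooth functions — Schwarz / Clairaut).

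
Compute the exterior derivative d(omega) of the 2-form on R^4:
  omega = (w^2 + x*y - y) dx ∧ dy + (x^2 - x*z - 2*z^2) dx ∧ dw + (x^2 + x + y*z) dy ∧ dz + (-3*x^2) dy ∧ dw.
d(omega) = (2*w - 6*x) dx ∧ dy ∧ dw + (x + 4*z) dx ∧ dz ∧ dw + (2*x + 1) dx ∧ dy ∧ dz

For a 2-form omega = sum_{i<j} g_{ij} dx_i ∧ dx_j, the exterior derivative is
  d(omega) = sum_{i<j} d(g_{ij}) ∧ dx_i ∧ dx_j = sum_{i<j, k} (∂g_{ij}/∂x_k) dx_k ∧ dx_i ∧ dx_j.
Expand each term, using dx_k ∧ dx_i ∧ dx_j = sgn(permutation) dx_{(a)} ∧ dx_{(b)} ∧ dx_{(c)} with (a < b < c) sorted:
  d(w^2 + x*y - y) includes (∂/∂w)(w^2 + x*y - y) dw = (2*w) dw, which multiplied by dx ∧ dy gives (2*w) dx ∧ dy ∧ dw
  d(x^2 - x*z - 2*z^2) includes (∂/∂z)(x^2 - x*z - 2*z^2) dz = (-x - 4*z) dz, which multiplied by dx ∧ dw gives (x + 4*z) dx ∧ dz ∧ dw
  d(x^2 + x + y*z) includes (∂/∂x)(x^2 + x + y*z) dx = (2*x + 1) dx, which multiplied by dy ∧ dz gives (2*x + 1) dx ∧ dy ∧ dz
  d(-3*x^2) includes (∂/∂x)(-3*x^2) dx = (-6*x) dx, which multiplied by dy ∧ dw gives (-6*x) dx ∧ dy ∧ dw
Collecting like 3-forms: d(omega) = (2*w - 6*x) dx ∧ dy ∧ dw + (x + 4*z) dx ∧ dz ∧ dw + (2*x + 1) dx ∧ dy ∧ dz.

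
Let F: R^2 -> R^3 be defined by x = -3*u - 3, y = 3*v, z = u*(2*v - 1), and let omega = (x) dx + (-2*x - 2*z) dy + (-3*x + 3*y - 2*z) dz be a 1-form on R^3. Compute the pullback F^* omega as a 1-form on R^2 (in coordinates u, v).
F^* omega = (-8*u*v^2 + 26*u*v - 2*u + 18*v^2 + 9*v) du + (-8*u^2*v + 22*u^2 + 6*u*v + 42*u + 18) dv

Using F^*(f dg) = (f ∘ F) d(g ∘ F), substitute each coordinate x_i by F_i(u, v) in f_i, and replace dx_i by d F_i = (∂F_i/∂u) du + (∂F_i/∂v) dv.
  For the x component: f_1(F) = -3*u - 3; d F_1 = (-3) du + (0) dv
  For the y component: f_2(F) = -4*u*v + 8*u + 6; d F_2 = (0) du + (3) dv
  For the z component: f_3(F) = -4*u*v + 11*u + 9*v + 9; d F_3 = (2*v - 1) du + (2*u) dv
Combining and collecting du, dv coefficients:
  coeff of du: -8*u*v^2 + 26*u*v - 2*u + 18*v^2 + 9*v
  coeff of dv: -8*u^2*v + 22*u^2 + 6*u*v + 42*u + 18
F^* omega = (-8*u*v^2 + 26*u*v - 2*u + 18*v^2 + 9*v) du + (-8*u^2*v + 22*u^2 + 6*u*v + 42*u + 18) dv.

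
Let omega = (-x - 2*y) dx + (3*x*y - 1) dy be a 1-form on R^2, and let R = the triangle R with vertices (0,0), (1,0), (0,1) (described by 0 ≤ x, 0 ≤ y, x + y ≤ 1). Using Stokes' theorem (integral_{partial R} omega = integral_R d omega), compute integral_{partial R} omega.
integral_(partial R) omega = 3/2

Stokes: integral_partial_R omega = integral_R d omega with d omega = (∂Q/∂x - ∂P/∂y) dx ∧ dy.
  ∂Q/∂x = 3*y
  ∂P/∂y = -2
  integrand = ∂Q/∂x - ∂P/∂y = 3*y + 2.
Integrating over R: integral_0^1 integral_0^{1-x} (3*y + 2) dy dx = 3/2.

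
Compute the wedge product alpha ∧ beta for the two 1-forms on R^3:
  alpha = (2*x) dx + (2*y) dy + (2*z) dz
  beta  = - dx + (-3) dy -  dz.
alpha ∧ beta = (-6*x + 2*y) dx ∧ dy + (-2*x + 2*z) dx ∧ dz + (-2*y + 6*z) dy ∧ dz

Distribute the wedge, using dx_i ∧ dx_j = -dx_j ∧ dx_i and dx_i ∧ dx_i = 0. For each pair (i, j) with i < j, the coefficient of dx_i ∧ dx_j in alpha ∧ beta is (alpha_i * beta_j - alpha_j * beta_i). Collecting: alpha ∧ beta = (-6*x + 2*y) dx ∧ dy + (-2*x + 2*z) dx ∧ dz + (-2*y + 6*z) dy ∧ dz.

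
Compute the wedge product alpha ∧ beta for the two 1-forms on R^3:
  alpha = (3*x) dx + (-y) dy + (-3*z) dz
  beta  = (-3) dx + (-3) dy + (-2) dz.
alpha ∧ beta = (-9*x - 3*y) dx ∧ dy + (-6*x - 9*z) dx ∧ dz + (2*y - 9*z) dy ∧ dz

Distribute the wedge, using dx_i ∧ dx_j = -dx_j ∧ dx_i and dx_i ∧ dx_i = 0. For each pair (i, j) with i < j, the coefficient of dx_i ∧ dx_j in alpha ∧ beta is (alpha_i * beta_j - alpha_j * beta_i). Collecting: alpha ∧ beta = (-9*x - 3*y) dx ∧ dy + (-6*x - 9*z) dx ∧ dz + (2*y - 9*z) dy ∧ dz.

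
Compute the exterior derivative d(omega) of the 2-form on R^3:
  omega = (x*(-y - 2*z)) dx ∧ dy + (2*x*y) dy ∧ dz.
d(omega) = (-2*x + 2*y) dx ∧ dy ∧ dz

For a 2-form omega = sum_{i<j} g_{ij} dx_i ∧ dx_j, the exterior derivative is
  d(omega) = sum_{i<j} d(g_{ij}) ∧ dx_i ∧ dx_j = sum_{i<j, k} (∂g_{ij}/∂x_k) dx_k ∧ dx_i ∧ dx_j.
Expand each term, using dx_k ∧ dx_i ∧ dx_j = sgn(permutation) dx_{(a)} ∧ dx_{(b)} ∧ dx_{(c)} with (a < b < c) sorted:
  d(x*(-y - 2*z)) includes (∂/∂z)(x*(-y - 2*z)) dz = (-2*x) dz, which multiplied by dx ∧ dy gives (-2*x) dx ∧ dy ∧ dz
  d(2*x*y) includes (∂/∂x)(2*x*y) dx = (2*y) dx, which multiplied by dy ∧ dz gives (2*y) dx ∧ dy ∧ dz
Collecting like 3-forms: d(omega) = (-2*x + 2*y) dx ∧ dy ∧ dz.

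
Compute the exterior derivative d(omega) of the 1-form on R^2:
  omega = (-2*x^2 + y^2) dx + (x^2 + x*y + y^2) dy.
d(omega) = (2*x - y) dx ∧ dy

For a 1-form omega = sum_i f_i dx_i, the exterior derivative is
  d(omega) = sum_{i < j} (∂f_j/∂x_i - ∂f_i/∂x_j) dx_i ∧ dx_j.
  coefficient of dx ∧ dy: ∂f_2/∂x - ∂f_1/∂y = ∂(x^2 + x*y + y^2)/∂x - ∂(-2*x^2 + y^2)/∂y = 2*x - y
Assembling: d(omega) = (2*x - y) dx ∧ dy.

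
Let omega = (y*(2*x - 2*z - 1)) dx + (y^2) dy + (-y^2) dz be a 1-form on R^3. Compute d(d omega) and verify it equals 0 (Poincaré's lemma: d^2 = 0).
d(d omega) = 0

Step 1: d omega = sum_{i<j} (∂f_j/∂x_i - ∂f_i/∂x_j) dx_i ∧ dx_j:
  coeff of dx ∧ dy: -2*x + 2*z + 1
  coeff of dx ∧ dz: 2*y
  coeff of dy ∧ dz: -2*y
Step 2: Apply d again to each 2-form coefficient. The only possible 3-form in R^3 is dx ∧ dy ∧ dz, with coefficient
  ∂(coeff of dy∧dz)/∂x - ∂(coeff of dx∧dz)/∂y + ∂(coeff of dx∧dy)/∂z
  = ∂/∂x (-2*y) - ∂/∂y (2*y) + ∂/∂z (-2*x + 2*z + 1).
Each of these terms simplifies to sums of mixed partials that cancel in pairs. The result is 0 (by equality of mixed partials for smooth functions — Schwarz / Clairaut).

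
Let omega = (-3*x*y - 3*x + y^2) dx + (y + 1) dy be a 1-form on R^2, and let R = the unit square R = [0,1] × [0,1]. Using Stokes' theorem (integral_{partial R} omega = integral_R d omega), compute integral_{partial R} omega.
integral_(partial R) omega = 1/2

Stokes: integral_partial_R omega = integral_R d omega with d omega = (∂Q/∂x - ∂P/∂y) dx ∧ dy.
  ∂Q/∂x = 0
  ∂P/∂y = -3*x + 2*y
  integrand = ∂Q/∂x - ∂P/∂y = 3*x - 2*y.
Integrating over R: integral_0^1 integral_0^1 (3*x - 2*y) dx dy = 1/2.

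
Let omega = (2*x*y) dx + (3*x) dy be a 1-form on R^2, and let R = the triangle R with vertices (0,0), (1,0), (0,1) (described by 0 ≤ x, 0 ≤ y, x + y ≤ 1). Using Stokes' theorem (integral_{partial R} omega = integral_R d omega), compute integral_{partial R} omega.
integral_(partial R) omega = 7/6

Stokes: integral_partial_R omega = integral_R d omega with d omega = (∂Q/∂x - ∂P/∂y) dx ∧ dy.
  ∂Q/∂x = 3
  ∂P/∂y = 2*x
  integrand = ∂Q/∂x - ∂P/∂y = 3 - 2*x.
Integrating over R: integral_0^1 integral_0^{1-x} (3 - 2*x) dy dx = 7/6.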